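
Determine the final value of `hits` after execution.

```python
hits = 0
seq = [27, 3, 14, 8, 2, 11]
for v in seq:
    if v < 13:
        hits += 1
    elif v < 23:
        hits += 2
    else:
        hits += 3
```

Let's trace through this code step by step.

Initialize: hits = 0
Initialize: seq = [27, 3, 14, 8, 2, 11]
Entering loop: for v in seq:

After execution: hits = 9
9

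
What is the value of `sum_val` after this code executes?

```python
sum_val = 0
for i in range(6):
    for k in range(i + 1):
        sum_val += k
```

Let's trace through this code step by step.

Initialize: sum_val = 0
Entering loop: for i in range(6):

After execution: sum_val = 35
35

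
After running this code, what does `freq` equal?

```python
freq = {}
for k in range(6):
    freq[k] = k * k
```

Let's trace through this code step by step.

Initialize: freq = {}
Entering loop: for k in range(6):

After execution: freq = {0: 0, 1: 1, 2: 4, 3: 9, 4: 16, 5: 25}
{0: 0, 1: 1, 2: 4, 3: 9, 4: 16, 5: 25}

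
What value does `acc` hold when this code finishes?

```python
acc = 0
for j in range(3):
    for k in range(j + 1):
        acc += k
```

Let's trace through this code step by step.

Initialize: acc = 0
Entering loop: for j in range(3):

After execution: acc = 4
4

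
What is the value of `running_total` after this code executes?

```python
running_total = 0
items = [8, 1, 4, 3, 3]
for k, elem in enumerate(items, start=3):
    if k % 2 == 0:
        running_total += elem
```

Let's trace through this code step by step.

Initialize: running_total = 0
Initialize: items = [8, 1, 4, 3, 3]
Entering loop: for k, elem in enumerate(items, start=3):

After execution: running_total = 4
4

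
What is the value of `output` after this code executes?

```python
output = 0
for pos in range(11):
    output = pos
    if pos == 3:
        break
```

Let's trace through this code step by step.

Initialize: output = 0
Entering loop: for pos in range(11):

After execution: output = 3
3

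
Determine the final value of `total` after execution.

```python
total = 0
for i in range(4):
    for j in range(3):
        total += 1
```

Let's trace through this code step by step.

Initialize: total = 0
Entering loop: for i in range(4):

After execution: total = 12
12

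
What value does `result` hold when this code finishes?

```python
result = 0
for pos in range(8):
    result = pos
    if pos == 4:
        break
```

Let's trace through this code step by step.

Initialize: result = 0
Entering loop: for pos in range(8):

After execution: result = 4
4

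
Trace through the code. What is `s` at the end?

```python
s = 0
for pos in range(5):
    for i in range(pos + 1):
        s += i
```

Let's trace through this code step by step.

Initialize: s = 0
Entering loop: for pos in range(5):

After execution: s = 20
20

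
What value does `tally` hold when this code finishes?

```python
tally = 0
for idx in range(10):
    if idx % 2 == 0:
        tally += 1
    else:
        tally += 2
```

Let's trace through this code step by step.

Initialize: tally = 0
Entering loop: for idx in range(10):

After execution: tally = 15
15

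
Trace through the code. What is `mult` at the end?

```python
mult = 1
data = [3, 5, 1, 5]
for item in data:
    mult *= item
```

Let's trace through this code step by step.

Initialize: mult = 1
Initialize: data = [3, 5, 1, 5]
Entering loop: for item in data:

After execution: mult = 75
75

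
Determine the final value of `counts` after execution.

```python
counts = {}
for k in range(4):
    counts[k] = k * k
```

Let's trace through this code step by step.

Initialize: counts = {}
Entering loop: for k in range(4):

After execution: counts = {0: 0, 1: 1, 2: 4, 3: 9}
{0: 0, 1: 1, 2: 4, 3: 9}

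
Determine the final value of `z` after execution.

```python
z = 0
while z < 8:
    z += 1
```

Let's trace through this code step by step.

Initialize: z = 0
Entering loop: while z < 8:

After execution: z = 8
8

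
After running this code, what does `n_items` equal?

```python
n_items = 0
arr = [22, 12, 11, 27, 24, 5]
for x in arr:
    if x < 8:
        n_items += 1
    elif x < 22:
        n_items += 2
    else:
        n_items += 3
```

Let's trace through this code step by step.

Initialize: n_items = 0
Initialize: arr = [22, 12, 11, 27, 24, 5]
Entering loop: for x in arr:

After execution: n_items = 14
14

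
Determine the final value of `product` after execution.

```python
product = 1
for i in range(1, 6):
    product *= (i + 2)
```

Let's trace through this code step by step.

Initialize: product = 1
Entering loop: for i in range(1, 6):

After execution: product = 2520
2520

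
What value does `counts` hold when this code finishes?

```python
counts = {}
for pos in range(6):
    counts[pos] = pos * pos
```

Let's trace through this code step by step.

Initialize: counts = {}
Entering loop: for pos in range(6):

After execution: counts = {0: 0, 1: 1, 2: 4, 3: 9, 4: 16, 5: 25}
{0: 0, 1: 1, 2: 4, 3: 9, 4: 16, 5: 25}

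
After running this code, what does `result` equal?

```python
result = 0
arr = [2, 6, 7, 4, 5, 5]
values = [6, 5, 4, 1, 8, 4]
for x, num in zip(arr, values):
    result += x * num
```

Let's trace through this code step by step.

Initialize: result = 0
Initialize: arr = [2, 6, 7, 4, 5, 5]
Initialize: values = [6, 5, 4, 1, 8, 4]
Entering loop: for x, num in zip(arr, values):

After execution: result = 134
134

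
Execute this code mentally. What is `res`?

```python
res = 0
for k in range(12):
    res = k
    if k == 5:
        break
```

Let's trace through this code step by step.

Initialize: res = 0
Entering loop: for k in range(12):

After execution: res = 5
5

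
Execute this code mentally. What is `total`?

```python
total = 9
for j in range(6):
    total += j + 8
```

Let's trace through this code step by step.

Initialize: total = 9
Entering loop: for j in range(6):

After execution: total = 72
72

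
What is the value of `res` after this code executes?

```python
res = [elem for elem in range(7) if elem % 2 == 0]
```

Let's trace through this code step by step.

Initialize: res = [elem for elem in range(7) if elem % 2 == 0]

After execution: res = [0, 2, 4, 6]
[0, 2, 4, 6]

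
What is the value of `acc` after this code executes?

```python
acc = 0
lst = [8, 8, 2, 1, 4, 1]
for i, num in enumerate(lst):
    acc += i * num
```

Let's trace through this code step by step.

Initialize: acc = 0
Initialize: lst = [8, 8, 2, 1, 4, 1]
Entering loop: for i, num in enumerate(lst):

After execution: acc = 36
36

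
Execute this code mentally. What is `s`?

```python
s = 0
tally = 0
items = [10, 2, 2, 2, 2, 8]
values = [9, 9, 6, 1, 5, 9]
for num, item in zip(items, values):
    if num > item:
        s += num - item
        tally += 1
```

Let's trace through this code step by step.

Initialize: s = 0
Initialize: tally = 0
Initialize: items = [10, 2, 2, 2, 2, 8]
Initialize: values = [9, 9, 6, 1, 5, 9]
Entering loop: for num, item in zip(items, values):

After execution: s = 2
2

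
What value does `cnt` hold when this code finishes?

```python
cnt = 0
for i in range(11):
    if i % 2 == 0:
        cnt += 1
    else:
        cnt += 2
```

Let's trace through this code step by step.

Initialize: cnt = 0
Entering loop: for i in range(11):

After execution: cnt = 16
16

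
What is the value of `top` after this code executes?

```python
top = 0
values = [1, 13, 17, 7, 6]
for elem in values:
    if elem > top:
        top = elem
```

Let's trace through this code step by step.

Initialize: top = 0
Initialize: values = [1, 13, 17, 7, 6]
Entering loop: for elem in values:

After execution: top = 17
17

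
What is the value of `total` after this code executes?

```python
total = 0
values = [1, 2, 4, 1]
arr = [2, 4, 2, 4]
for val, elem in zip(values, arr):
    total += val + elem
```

Let's trace through this code step by step.

Initialize: total = 0
Initialize: values = [1, 2, 4, 1]
Initialize: arr = [2, 4, 2, 4]
Entering loop: for val, elem in zip(values, arr):

After execution: total = 20
20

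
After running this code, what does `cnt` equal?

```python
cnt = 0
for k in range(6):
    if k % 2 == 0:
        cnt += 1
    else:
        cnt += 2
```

Let's trace through this code step by step.

Initialize: cnt = 0
Entering loop: for k in range(6):

After execution: cnt = 9
9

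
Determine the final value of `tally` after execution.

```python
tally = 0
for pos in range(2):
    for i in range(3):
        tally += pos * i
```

Let's trace through this code step by step.

Initialize: tally = 0
Entering loop: for pos in range(2):

After execution: tally = 3
3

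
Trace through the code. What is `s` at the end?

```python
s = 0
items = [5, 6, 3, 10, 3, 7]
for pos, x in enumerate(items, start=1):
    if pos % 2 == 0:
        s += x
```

Let's trace through this code step by step.

Initialize: s = 0
Initialize: items = [5, 6, 3, 10, 3, 7]
Entering loop: for pos, x in enumerate(items, start=1):

After execution: s = 23
23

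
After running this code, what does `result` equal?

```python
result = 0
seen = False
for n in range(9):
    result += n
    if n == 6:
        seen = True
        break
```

Let's trace through this code step by step.

Initialize: result = 0
Initialize: seen = False
Entering loop: for n in range(9):

After execution: result = 21
21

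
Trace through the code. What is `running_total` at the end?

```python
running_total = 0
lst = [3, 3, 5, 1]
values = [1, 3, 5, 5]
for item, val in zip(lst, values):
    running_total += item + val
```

Let's trace through this code step by step.

Initialize: running_total = 0
Initialize: lst = [3, 3, 5, 1]
Initialize: values = [1, 3, 5, 5]
Entering loop: for item, val in zip(lst, values):

After execution: running_total = 26
26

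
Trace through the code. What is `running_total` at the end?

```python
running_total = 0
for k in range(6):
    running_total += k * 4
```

Let's trace through this code step by step.

Initialize: running_total = 0
Entering loop: for k in range(6):

After execution: running_total = 60
60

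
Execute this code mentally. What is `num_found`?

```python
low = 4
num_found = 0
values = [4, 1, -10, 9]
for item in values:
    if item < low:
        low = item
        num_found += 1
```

Let's trace through this code step by step.

Initialize: low = 4
Initialize: num_found = 0
Initialize: values = [4, 1, -10, 9]
Entering loop: for item in values:

After execution: num_found = 2
2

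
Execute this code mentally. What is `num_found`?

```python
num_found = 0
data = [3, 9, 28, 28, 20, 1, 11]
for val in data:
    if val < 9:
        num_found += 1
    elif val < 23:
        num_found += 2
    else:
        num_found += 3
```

Let's trace through this code step by step.

Initialize: num_found = 0
Initialize: data = [3, 9, 28, 28, 20, 1, 11]
Entering loop: for val in data:

After execution: num_found = 14
14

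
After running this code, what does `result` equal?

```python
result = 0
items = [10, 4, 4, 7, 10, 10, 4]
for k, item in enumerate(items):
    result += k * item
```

Let's trace through this code step by step.

Initialize: result = 0
Initialize: items = [10, 4, 4, 7, 10, 10, 4]
Entering loop: for k, item in enumerate(items):

After execution: result = 147
147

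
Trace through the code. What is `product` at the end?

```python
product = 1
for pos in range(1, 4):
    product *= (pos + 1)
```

Let's trace through this code step by step.

Initialize: product = 1
Entering loop: for pos in range(1, 4):

After execution: product = 24
24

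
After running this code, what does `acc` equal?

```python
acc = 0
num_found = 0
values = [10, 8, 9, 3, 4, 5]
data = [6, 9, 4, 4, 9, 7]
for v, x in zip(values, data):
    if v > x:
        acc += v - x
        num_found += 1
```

Let's trace through this code step by step.

Initialize: acc = 0
Initialize: num_found = 0
Initialize: values = [10, 8, 9, 3, 4, 5]
Initialize: data = [6, 9, 4, 4, 9, 7]
Entering loop: for v, x in zip(values, data):

After execution: acc = 9
9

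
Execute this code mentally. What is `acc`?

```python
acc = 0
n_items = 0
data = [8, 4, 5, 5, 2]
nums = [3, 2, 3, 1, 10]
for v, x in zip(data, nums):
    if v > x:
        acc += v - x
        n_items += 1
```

Let's trace through this code step by step.

Initialize: acc = 0
Initialize: n_items = 0
Initialize: data = [8, 4, 5, 5, 2]
Initialize: nums = [3, 2, 3, 1, 10]
Entering loop: for v, x in zip(data, nums):

After execution: acc = 13
13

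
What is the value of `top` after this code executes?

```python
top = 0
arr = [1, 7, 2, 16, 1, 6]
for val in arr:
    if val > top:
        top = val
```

Let's trace through this code step by step.

Initialize: top = 0
Initialize: arr = [1, 7, 2, 16, 1, 6]
Entering loop: for val in arr:

After execution: top = 16
16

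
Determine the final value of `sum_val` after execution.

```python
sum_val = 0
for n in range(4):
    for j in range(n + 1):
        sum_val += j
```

Let's trace through this code step by step.

Initialize: sum_val = 0
Entering loop: for n in range(4):

After execution: sum_val = 10
10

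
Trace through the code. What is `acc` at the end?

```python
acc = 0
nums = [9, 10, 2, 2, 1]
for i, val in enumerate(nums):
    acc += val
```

Let's trace through this code step by step.

Initialize: acc = 0
Initialize: nums = [9, 10, 2, 2, 1]
Entering loop: for i, val in enumerate(nums):

After execution: acc = 24
24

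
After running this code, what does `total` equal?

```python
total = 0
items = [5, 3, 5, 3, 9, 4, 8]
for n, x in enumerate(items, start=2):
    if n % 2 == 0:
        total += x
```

Let's trace through this code step by step.

Initialize: total = 0
Initialize: items = [5, 3, 5, 3, 9, 4, 8]
Entering loop: for n, x in enumerate(items, start=2):

After execution: total = 27
27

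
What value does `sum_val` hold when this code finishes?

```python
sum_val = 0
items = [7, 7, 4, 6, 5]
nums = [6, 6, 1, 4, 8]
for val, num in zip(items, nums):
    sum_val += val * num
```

Let's trace through this code step by step.

Initialize: sum_val = 0
Initialize: items = [7, 7, 4, 6, 5]
Initialize: nums = [6, 6, 1, 4, 8]
Entering loop: for val, num in zip(items, nums):

After execution: sum_val = 152
152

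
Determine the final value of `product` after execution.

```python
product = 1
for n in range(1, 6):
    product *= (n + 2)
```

Let's trace through this code step by step.

Initialize: product = 1
Entering loop: for n in range(1, 6):

After execution: product = 2520
2520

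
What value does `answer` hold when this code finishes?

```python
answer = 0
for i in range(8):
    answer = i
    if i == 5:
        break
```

Let's trace through this code step by step.

Initialize: answer = 0
Entering loop: for i in range(8):

After execution: answer = 5
5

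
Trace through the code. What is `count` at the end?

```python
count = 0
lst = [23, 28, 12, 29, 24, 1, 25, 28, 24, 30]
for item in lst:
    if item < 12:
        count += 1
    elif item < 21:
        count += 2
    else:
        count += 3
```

Let's trace through this code step by step.

Initialize: count = 0
Initialize: lst = [23, 28, 12, 29, 24, 1, 25, 28, 24, 30]
Entering loop: for item in lst:

After execution: count = 27
27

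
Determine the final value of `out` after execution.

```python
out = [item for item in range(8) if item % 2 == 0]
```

Let's trace through this code step by step.

Initialize: out = [item for item in range(8) if item % 2 == 0]

After execution: out = [0, 2, 4, 6]
[0, 2, 4, 6]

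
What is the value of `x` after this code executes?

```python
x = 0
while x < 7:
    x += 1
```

Let's trace through this code step by step.

Initialize: x = 0
Entering loop: while x < 7:

After execution: x = 7
7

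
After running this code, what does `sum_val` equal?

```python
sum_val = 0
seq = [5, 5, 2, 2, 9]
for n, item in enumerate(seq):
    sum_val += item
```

Let's trace through this code step by step.

Initialize: sum_val = 0
Initialize: seq = [5, 5, 2, 2, 9]
Entering loop: for n, item in enumerate(seq):

After execution: sum_val = 23
23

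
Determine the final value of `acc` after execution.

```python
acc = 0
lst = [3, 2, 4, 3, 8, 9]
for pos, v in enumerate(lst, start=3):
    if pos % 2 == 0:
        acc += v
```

Let's trace through this code step by step.

Initialize: acc = 0
Initialize: lst = [3, 2, 4, 3, 8, 9]
Entering loop: for pos, v in enumerate(lst, start=3):

After execution: acc = 14
14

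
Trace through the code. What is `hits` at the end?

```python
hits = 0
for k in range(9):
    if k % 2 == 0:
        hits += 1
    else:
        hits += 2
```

Let's trace through this code step by step.

Initialize: hits = 0
Entering loop: for k in range(9):

After execution: hits = 13
13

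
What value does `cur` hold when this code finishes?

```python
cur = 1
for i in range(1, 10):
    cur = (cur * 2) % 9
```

Let's trace through this code step by step.

Initialize: cur = 1
Entering loop: for i in range(1, 10):

After execution: cur = 8
8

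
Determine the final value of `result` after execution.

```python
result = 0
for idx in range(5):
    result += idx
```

Let's trace through this code step by step.

Initialize: result = 0
Entering loop: for idx in range(5):

After execution: result = 10
10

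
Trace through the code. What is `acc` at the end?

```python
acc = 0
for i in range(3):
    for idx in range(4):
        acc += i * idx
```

Let's trace through this code step by step.

Initialize: acc = 0
Entering loop: for i in range(3):

After execution: acc = 18
18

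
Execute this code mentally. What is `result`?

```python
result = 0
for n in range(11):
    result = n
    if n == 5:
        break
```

Let's trace through this code step by step.

Initialize: result = 0
Entering loop: for n in range(11):

After execution: result = 5
5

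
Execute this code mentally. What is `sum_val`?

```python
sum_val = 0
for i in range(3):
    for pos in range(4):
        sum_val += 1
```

Let's trace through this code step by step.

Initialize: sum_val = 0
Entering loop: for i in range(3):

After execution: sum_val = 12
12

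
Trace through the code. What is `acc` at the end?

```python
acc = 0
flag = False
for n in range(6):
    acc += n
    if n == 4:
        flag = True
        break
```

Let's trace through this code step by step.

Initialize: acc = 0
Initialize: flag = False
Entering loop: for n in range(6):

After execution: acc = 10
10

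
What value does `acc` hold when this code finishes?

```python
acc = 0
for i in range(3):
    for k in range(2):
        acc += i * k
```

Let's trace through this code step by step.

Initialize: acc = 0
Entering loop: for i in range(3):

After execution: acc = 3
3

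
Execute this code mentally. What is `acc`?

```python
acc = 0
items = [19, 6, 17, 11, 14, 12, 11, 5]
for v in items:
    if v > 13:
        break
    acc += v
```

Let's trace through this code step by step.

Initialize: acc = 0
Initialize: items = [19, 6, 17, 11, 14, 12, 11, 5]
Entering loop: for v in items:

After execution: acc = 0
0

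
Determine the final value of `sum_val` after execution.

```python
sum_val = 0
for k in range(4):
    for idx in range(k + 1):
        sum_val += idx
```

Let's trace through this code step by step.

Initialize: sum_val = 0
Entering loop: for k in range(4):

After execution: sum_val = 10
10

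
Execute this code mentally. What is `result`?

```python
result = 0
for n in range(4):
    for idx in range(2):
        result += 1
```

Let's trace through this code step by step.

Initialize: result = 0
Entering loop: for n in range(4):

After execution: result = 8
8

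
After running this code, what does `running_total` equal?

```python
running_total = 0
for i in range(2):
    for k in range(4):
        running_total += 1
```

Let's trace through this code step by step.

Initialize: running_total = 0
Entering loop: for i in range(2):

After execution: running_total = 8
8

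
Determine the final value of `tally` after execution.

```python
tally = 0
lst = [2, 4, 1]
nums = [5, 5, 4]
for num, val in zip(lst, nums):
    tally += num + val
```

Let's trace through this code step by step.

Initialize: tally = 0
Initialize: lst = [2, 4, 1]
Initialize: nums = [5, 5, 4]
Entering loop: for num, val in zip(lst, nums):

After execution: tally = 21
21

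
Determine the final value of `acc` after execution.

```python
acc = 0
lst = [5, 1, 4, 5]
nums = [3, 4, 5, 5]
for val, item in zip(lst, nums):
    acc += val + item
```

Let's trace through this code step by step.

Initialize: acc = 0
Initialize: lst = [5, 1, 4, 5]
Initialize: nums = [3, 4, 5, 5]
Entering loop: for val, item in zip(lst, nums):

After execution: acc = 32
32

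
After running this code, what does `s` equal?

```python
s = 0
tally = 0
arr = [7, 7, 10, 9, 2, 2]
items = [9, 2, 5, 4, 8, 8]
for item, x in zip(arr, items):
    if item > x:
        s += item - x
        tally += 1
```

Let's trace through this code step by step.

Initialize: s = 0
Initialize: tally = 0
Initialize: arr = [7, 7, 10, 9, 2, 2]
Initialize: items = [9, 2, 5, 4, 8, 8]
Entering loop: for item, x in zip(arr, items):

After execution: s = 15
15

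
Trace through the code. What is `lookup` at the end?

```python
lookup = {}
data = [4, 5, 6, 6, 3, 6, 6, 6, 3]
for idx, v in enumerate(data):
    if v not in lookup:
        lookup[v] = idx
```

Let's trace through this code step by step.

Initialize: lookup = {}
Initialize: data = [4, 5, 6, 6, 3, 6, 6, 6, 3]
Entering loop: for idx, v in enumerate(data):

After execution: lookup = {4: 0, 5: 1, 6: 2, 3: 4}
{4: 0, 5: 1, 6: 2, 3: 4}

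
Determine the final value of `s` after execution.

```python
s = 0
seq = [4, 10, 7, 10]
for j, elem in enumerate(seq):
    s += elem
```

Let's trace through this code step by step.

Initialize: s = 0
Initialize: seq = [4, 10, 7, 10]
Entering loop: for j, elem in enumerate(seq):

After execution: s = 31
31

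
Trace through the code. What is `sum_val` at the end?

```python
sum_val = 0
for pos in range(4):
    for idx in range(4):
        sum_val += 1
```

Let's trace through this code step by step.

Initialize: sum_val = 0
Entering loop: for pos in range(4):

After execution: sum_val = 16
16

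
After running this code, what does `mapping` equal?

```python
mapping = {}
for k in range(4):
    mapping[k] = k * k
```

Let's trace through this code step by step.

Initialize: mapping = {}
Entering loop: for k in range(4):

After execution: mapping = {0: 0, 1: 1, 2: 4, 3: 9}
{0: 0, 1: 1, 2: 4, 3: 9}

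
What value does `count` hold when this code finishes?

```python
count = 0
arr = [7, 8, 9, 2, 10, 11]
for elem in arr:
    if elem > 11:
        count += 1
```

Let's trace through this code step by step.

Initialize: count = 0
Initialize: arr = [7, 8, 9, 2, 10, 11]
Entering loop: for elem in arr:

After execution: count = 0
0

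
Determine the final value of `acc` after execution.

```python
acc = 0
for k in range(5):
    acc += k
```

Let's trace through this code step by step.

Initialize: acc = 0
Entering loop: for k in range(5):

After execution: acc = 10
10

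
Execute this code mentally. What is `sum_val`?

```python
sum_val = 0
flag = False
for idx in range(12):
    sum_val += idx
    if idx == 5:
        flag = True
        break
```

Let's trace through this code step by step.

Initialize: sum_val = 0
Initialize: flag = False
Entering loop: for idx in range(12):

After execution: sum_val = 15
15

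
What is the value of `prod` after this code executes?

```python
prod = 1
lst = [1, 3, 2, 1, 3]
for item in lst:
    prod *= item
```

Let's trace through this code step by step.

Initialize: prod = 1
Initialize: lst = [1, 3, 2, 1, 3]
Entering loop: for item in lst:

After execution: prod = 18
18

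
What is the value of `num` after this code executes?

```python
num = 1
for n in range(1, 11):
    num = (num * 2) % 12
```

Let's trace through this code step by step.

Initialize: num = 1
Entering loop: for n in range(1, 11):

After execution: num = 4
4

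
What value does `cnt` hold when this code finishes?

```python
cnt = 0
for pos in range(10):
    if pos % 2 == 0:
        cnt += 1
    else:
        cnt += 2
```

Let's trace through this code step by step.

Initialize: cnt = 0
Entering loop: for pos in range(10):

After execution: cnt = 15
15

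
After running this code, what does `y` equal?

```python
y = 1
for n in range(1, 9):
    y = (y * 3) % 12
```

Let's trace through this code step by step.

Initialize: y = 1
Entering loop: for n in range(1, 9):

After execution: y = 9
9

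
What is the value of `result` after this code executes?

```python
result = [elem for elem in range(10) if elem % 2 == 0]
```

Let's trace through this code step by step.

Initialize: result = [elem for elem in range(10) if elem % 2 == 0]

After execution: result = [0, 2, 4, 6, 8]
[0, 2, 4, 6, 8]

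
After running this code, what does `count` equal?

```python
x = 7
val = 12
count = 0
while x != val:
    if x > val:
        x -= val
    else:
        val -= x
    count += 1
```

Let's trace through this code step by step.

Initialize: x = 7
Initialize: val = 12
Initialize: count = 0
Entering loop: while x != val:

After execution: count = 5
5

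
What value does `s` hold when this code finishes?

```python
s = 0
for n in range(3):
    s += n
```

Let's trace through this code step by step.

Initialize: s = 0
Entering loop: for n in range(3):

After execution: s = 3
3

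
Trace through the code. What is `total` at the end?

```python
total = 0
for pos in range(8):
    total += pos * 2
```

Let's trace through this code step by step.

Initialize: total = 0
Entering loop: for pos in range(8):

After execution: total = 56
56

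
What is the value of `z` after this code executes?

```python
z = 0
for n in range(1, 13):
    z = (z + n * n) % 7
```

Let's trace through this code step by step.

Initialize: z = 0
Entering loop: for n in range(1, 13):

After execution: z = 6
6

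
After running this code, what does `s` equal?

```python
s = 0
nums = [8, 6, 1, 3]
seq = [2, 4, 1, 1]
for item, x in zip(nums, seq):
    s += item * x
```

Let's trace through this code step by step.

Initialize: s = 0
Initialize: nums = [8, 6, 1, 3]
Initialize: seq = [2, 4, 1, 1]
Entering loop: for item, x in zip(nums, seq):

After execution: s = 44
44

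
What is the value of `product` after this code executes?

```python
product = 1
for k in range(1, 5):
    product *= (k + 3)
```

Let's trace through this code step by step.

Initialize: product = 1
Entering loop: for k in range(1, 5):

After execution: product = 840
840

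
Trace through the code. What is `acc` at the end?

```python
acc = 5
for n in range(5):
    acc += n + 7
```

Let's trace through this code step by step.

Initialize: acc = 5
Entering loop: for n in range(5):

After execution: acc = 50
50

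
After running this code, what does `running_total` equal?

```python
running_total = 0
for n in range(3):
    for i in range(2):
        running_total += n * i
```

Let's trace through this code step by step.

Initialize: running_total = 0
Entering loop: for n in range(3):

After execution: running_total = 3
3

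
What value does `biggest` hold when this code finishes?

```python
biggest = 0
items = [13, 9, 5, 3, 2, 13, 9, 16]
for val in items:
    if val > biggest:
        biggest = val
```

Let's trace through this code step by step.

Initialize: biggest = 0
Initialize: items = [13, 9, 5, 3, 2, 13, 9, 16]
Entering loop: for val in items:

After execution: biggest = 16
16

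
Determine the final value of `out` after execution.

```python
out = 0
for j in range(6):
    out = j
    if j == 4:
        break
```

Let's trace through this code step by step.

Initialize: out = 0
Entering loop: for j in range(6):

After execution: out = 4
4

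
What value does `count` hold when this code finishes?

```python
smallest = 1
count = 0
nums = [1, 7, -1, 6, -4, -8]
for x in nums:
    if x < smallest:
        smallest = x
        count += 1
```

Let's trace through this code step by step.

Initialize: smallest = 1
Initialize: count = 0
Initialize: nums = [1, 7, -1, 6, -4, -8]
Entering loop: for x in nums:

After execution: count = 3
3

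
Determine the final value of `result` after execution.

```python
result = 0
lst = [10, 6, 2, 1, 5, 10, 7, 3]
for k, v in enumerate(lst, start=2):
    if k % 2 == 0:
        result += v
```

Let's trace through this code step by step.

Initialize: result = 0
Initialize: lst = [10, 6, 2, 1, 5, 10, 7, 3]
Entering loop: for k, v in enumerate(lst, start=2):

After execution: result = 24
24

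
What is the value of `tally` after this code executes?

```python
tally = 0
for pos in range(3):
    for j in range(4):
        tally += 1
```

Let's trace through this code step by step.

Initialize: tally = 0
Entering loop: for pos in range(3):

After execution: tally = 12
12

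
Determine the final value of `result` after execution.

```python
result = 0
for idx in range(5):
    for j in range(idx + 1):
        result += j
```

Let's trace through this code step by step.

Initialize: result = 0
Entering loop: for idx in range(5):

After execution: result = 20
20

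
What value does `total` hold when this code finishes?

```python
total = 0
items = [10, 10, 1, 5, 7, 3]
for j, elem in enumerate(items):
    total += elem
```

Let's trace through this code step by step.

Initialize: total = 0
Initialize: items = [10, 10, 1, 5, 7, 3]
Entering loop: for j, elem in enumerate(items):

After execution: total = 36
36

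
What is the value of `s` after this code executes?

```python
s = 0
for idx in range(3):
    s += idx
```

Let's trace through this code step by step.

Initialize: s = 0
Entering loop: for idx in range(3):

After execution: s = 3
3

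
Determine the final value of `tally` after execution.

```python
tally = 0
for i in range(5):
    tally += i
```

Let's trace through this code step by step.

Initialize: tally = 0
Entering loop: for i in range(5):

After execution: tally = 10
10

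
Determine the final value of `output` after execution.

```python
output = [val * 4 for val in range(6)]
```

Let's trace through this code step by step.

Initialize: output = [val * 4 for val in range(6)]

After execution: output = [0, 4, 8, 12, 16, 20]
[0, 4, 8, 12, 16, 20]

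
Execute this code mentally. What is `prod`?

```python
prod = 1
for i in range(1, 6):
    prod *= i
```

Let's trace through this code step by step.

Initialize: prod = 1
Entering loop: for i in range(1, 6):

After execution: prod = 120
120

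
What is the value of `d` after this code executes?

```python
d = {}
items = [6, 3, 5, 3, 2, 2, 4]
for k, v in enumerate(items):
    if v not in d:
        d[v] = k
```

Let's trace through this code step by step.

Initialize: d = {}
Initialize: items = [6, 3, 5, 3, 2, 2, 4]
Entering loop: for k, v in enumerate(items):

After execution: d = {6: 0, 3: 1, 5: 2, 2: 4, 4: 6}
{6: 0, 3: 1, 5: 2, 2: 4, 4: 6}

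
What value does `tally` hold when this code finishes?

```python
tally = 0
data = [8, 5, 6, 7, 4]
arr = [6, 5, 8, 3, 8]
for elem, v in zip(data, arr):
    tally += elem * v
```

Let's trace through this code step by step.

Initialize: tally = 0
Initialize: data = [8, 5, 6, 7, 4]
Initialize: arr = [6, 5, 8, 3, 8]
Entering loop: for elem, v in zip(data, arr):

After execution: tally = 174
174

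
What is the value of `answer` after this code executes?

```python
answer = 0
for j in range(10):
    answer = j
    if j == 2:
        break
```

Let's trace through this code step by step.

Initialize: answer = 0
Entering loop: for j in range(10):

After execution: answer = 2
2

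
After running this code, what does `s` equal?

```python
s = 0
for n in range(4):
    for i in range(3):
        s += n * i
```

Let's trace through this code step by step.

Initialize: s = 0
Entering loop: for n in range(4):

After execution: s = 18
18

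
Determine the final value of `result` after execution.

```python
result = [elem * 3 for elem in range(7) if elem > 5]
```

Let's trace through this code step by step.

Initialize: result = [elem * 3 for elem in range(7) if elem > 5]

After execution: result = [18]
[18]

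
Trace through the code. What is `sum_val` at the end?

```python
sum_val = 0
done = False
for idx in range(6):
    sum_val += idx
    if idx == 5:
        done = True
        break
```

Let's trace through this code step by step.

Initialize: sum_val = 0
Initialize: done = False
Entering loop: for idx in range(6):

After execution: sum_val = 15
15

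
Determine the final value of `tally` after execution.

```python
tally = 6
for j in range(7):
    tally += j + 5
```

Let's trace through this code step by step.

Initialize: tally = 6
Entering loop: for j in range(7):

After execution: tally = 62
62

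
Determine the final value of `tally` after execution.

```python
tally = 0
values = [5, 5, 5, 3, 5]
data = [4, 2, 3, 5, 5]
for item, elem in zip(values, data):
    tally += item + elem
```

Let's trace through this code step by step.

Initialize: tally = 0
Initialize: values = [5, 5, 5, 3, 5]
Initialize: data = [4, 2, 3, 5, 5]
Entering loop: for item, elem in zip(values, data):

After execution: tally = 42
42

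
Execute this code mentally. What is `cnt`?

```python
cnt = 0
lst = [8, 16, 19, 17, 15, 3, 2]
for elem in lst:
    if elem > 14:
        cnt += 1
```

Let's trace through this code step by step.

Initialize: cnt = 0
Initialize: lst = [8, 16, 19, 17, 15, 3, 2]
Entering loop: for elem in lst:

After execution: cnt = 4
4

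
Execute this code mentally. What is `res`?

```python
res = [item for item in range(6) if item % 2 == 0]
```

Let's trace through this code step by step.

Initialize: res = [item for item in range(6) if item % 2 == 0]

After execution: res = [0, 2, 4]
[0, 2, 4]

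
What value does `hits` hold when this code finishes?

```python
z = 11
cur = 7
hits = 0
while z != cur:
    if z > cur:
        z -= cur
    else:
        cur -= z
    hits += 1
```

Let's trace through this code step by step.

Initialize: z = 11
Initialize: cur = 7
Initialize: hits = 0
Entering loop: while z != cur:

After execution: hits = 5
5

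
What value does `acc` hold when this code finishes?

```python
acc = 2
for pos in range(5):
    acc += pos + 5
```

Let's trace through this code step by step.

Initialize: acc = 2
Entering loop: for pos in range(5):

After execution: acc = 37
37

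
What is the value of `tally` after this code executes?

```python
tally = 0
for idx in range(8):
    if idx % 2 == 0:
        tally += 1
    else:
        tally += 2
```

Let's trace through this code step by step.

Initialize: tally = 0
Entering loop: for idx in range(8):

After execution: tally = 12
12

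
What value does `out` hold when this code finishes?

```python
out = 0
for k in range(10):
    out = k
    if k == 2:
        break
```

Let's trace through this code step by step.

Initialize: out = 0
Entering loop: for k in range(10):

After execution: out = 2
2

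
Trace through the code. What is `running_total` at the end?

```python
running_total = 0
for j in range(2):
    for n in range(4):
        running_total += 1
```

Let's trace through this code step by step.

Initialize: running_total = 0
Entering loop: for j in range(2):

After execution: running_total = 8
8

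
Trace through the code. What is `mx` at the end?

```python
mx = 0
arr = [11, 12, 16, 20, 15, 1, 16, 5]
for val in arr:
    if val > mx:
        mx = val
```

Let's trace through this code step by step.

Initialize: mx = 0
Initialize: arr = [11, 12, 16, 20, 15, 1, 16, 5]
Entering loop: for val in arr:

After execution: mx = 20
20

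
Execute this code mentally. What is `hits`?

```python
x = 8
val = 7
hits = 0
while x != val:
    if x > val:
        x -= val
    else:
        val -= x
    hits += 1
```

Let's trace through this code step by step.

Initialize: x = 8
Initialize: val = 7
Initialize: hits = 0
Entering loop: while x != val:

After execution: hits = 7
7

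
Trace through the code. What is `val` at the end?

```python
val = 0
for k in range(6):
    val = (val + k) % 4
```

Let's trace through this code step by step.

Initialize: val = 0
Entering loop: for k in range(6):

After execution: val = 3
3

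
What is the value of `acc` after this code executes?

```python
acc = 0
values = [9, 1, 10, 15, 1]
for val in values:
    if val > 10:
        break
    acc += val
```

Let's trace through this code step by step.

Initialize: acc = 0
Initialize: values = [9, 1, 10, 15, 1]
Entering loop: for val in values:

After execution: acc = 20
20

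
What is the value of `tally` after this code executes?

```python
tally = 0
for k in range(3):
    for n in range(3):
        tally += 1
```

Let's trace through this code step by step.

Initialize: tally = 0
Entering loop: for k in range(3):

After execution: tally = 9
9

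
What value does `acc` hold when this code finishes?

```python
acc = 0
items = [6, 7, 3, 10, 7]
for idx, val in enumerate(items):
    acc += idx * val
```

Let's trace through this code step by step.

Initialize: acc = 0
Initialize: items = [6, 7, 3, 10, 7]
Entering loop: for idx, val in enumerate(items):

After execution: acc = 71
71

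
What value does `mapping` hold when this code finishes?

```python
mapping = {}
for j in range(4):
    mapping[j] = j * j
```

Let's trace through this code step by step.

Initialize: mapping = {}
Entering loop: for j in range(4):

After execution: mapping = {0: 0, 1: 1, 2: 4, 3: 9}
{0: 0, 1: 1, 2: 4, 3: 9}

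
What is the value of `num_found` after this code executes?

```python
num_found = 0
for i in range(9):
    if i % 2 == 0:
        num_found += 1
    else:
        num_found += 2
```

Let's trace through this code step by step.

Initialize: num_found = 0
Entering loop: for i in range(9):

After execution: num_found = 13
13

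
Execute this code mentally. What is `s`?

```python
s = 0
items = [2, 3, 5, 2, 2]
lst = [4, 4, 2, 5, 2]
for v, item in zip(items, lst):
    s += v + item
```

Let's trace through this code step by step.

Initialize: s = 0
Initialize: items = [2, 3, 5, 2, 2]
Initialize: lst = [4, 4, 2, 5, 2]
Entering loop: for v, item in zip(items, lst):

After execution: s = 31
31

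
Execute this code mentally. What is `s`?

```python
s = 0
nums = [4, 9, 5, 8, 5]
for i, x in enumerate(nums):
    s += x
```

Let's trace through this code step by step.

Initialize: s = 0
Initialize: nums = [4, 9, 5, 8, 5]
Entering loop: for i, x in enumerate(nums):

After execution: s = 31
31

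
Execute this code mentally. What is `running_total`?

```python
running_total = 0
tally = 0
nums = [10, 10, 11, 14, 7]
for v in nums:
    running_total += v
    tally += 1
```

Let's trace through this code step by step.

Initialize: running_total = 0
Initialize: tally = 0
Initialize: nums = [10, 10, 11, 14, 7]
Entering loop: for v in nums:

After execution: running_total = 52
52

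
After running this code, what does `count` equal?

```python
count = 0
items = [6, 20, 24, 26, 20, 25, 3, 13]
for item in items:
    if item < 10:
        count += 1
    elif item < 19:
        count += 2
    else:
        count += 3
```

Let's trace through this code step by step.

Initialize: count = 0
Initialize: items = [6, 20, 24, 26, 20, 25, 3, 13]
Entering loop: for item in items:

After execution: count = 19
19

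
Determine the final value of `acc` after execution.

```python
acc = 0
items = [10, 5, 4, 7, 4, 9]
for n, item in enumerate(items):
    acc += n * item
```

Let's trace through this code step by step.

Initialize: acc = 0
Initialize: items = [10, 5, 4, 7, 4, 9]
Entering loop: for n, item in enumerate(items):

After execution: acc = 95
95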